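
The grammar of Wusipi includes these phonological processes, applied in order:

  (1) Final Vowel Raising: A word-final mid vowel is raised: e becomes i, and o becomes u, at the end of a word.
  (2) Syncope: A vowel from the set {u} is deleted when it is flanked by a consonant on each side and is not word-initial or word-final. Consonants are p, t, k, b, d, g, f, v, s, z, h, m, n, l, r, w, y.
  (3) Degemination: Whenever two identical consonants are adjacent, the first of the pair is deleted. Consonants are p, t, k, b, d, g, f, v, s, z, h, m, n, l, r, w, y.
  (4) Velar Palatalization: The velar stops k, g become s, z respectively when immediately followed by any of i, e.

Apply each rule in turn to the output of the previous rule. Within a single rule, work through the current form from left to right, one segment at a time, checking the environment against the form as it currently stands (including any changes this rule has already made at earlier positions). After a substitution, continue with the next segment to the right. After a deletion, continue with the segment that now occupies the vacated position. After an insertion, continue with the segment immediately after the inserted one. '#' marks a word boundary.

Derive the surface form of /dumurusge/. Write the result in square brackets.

(1) Final Vowel Raising: [dumurusge] → [dumurusgi]
(2) Syncope: [dumurusgi] → [dmrsgi]
(3) Degemination: no change — [dmrsgi]
(4) Velar Palatalization: [dmrsgi] → [dmrszi]

[dmrszi]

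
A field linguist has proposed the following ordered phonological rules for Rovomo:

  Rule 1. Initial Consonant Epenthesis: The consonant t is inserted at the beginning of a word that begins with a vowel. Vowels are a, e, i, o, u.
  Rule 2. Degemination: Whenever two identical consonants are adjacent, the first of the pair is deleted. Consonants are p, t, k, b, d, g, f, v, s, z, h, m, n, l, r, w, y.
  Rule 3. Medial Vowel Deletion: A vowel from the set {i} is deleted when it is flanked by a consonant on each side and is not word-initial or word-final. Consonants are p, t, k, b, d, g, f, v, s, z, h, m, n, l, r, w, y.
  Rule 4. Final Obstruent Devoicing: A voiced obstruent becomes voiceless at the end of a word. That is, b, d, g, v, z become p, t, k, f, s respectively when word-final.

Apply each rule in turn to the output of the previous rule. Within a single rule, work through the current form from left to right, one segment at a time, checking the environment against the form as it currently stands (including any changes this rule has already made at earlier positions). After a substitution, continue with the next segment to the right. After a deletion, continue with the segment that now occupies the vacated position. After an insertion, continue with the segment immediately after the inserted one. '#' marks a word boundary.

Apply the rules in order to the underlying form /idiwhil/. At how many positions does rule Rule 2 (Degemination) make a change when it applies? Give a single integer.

0

Rule 1 Initial Consonant Epenthesis: [idiwhil] → [tidiwhil]
Rule 2 Degemination: no change — [tidiwhil]
Rule 3 Medial Vowel Deletion: [tidiwhil] → [tdwhl]
Rule 4 Final Obstruent Devoicing: no change — [tdwhl]
Rule Rule 2 changed 0 position(s).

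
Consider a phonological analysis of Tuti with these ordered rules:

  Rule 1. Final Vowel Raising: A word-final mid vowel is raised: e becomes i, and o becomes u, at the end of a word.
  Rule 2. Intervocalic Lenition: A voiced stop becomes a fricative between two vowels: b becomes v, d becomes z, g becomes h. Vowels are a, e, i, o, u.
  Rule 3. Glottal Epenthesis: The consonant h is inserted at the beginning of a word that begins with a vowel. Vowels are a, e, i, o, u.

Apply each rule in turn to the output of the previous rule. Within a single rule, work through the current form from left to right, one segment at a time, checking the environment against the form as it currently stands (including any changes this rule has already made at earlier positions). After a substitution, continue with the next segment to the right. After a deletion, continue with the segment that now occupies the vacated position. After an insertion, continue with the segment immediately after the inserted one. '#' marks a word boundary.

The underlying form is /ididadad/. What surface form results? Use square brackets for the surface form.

[hizizazad]

Rule 1 Final Vowel Raising: no change — [ididadad]
Rule 2 Intervocalic Lenition: [ididadad] → [izizazad]
Rule 3 Glottal Epenthesis: [izizazad] → [hizizazad]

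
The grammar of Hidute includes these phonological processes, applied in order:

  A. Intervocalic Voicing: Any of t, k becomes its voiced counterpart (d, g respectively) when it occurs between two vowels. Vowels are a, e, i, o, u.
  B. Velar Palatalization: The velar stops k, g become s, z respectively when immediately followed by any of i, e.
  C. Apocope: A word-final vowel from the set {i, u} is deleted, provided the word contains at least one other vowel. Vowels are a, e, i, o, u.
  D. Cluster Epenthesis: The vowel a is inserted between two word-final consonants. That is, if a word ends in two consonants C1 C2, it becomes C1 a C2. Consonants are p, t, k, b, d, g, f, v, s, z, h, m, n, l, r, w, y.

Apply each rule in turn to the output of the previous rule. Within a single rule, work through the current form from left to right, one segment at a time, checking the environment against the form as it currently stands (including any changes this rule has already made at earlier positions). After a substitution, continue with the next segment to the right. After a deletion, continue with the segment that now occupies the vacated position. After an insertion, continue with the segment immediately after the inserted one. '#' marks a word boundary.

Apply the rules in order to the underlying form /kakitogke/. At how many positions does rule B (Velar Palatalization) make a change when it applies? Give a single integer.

A Intervocalic Voicing: [kakitogke] → [kagidogke]
B Velar Palatalization: [kagidogke] → [kazidogse]
C Apocope: no change — [kazidogse]
D Cluster Epenthesis: no change — [kazidogse]
Rule B changed 2 position(s).

2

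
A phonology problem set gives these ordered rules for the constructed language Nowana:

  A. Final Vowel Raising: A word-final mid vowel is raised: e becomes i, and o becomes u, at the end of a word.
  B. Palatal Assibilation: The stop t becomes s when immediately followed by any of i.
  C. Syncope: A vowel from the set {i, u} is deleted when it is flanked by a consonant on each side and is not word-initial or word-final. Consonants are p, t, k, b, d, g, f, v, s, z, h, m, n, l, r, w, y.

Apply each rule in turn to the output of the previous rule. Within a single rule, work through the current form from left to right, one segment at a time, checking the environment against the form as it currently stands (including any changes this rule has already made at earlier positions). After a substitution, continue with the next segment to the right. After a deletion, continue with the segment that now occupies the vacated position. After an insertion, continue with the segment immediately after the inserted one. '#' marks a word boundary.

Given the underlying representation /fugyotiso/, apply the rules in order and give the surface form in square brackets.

A Final Vowel Raising: [fugyotiso] → [fugyotisu]
B Palatal Assibilation: [fugyotisu] → [fugyosisu]
C Syncope: [fugyosisu] → [fgyossu]

[fgyossu]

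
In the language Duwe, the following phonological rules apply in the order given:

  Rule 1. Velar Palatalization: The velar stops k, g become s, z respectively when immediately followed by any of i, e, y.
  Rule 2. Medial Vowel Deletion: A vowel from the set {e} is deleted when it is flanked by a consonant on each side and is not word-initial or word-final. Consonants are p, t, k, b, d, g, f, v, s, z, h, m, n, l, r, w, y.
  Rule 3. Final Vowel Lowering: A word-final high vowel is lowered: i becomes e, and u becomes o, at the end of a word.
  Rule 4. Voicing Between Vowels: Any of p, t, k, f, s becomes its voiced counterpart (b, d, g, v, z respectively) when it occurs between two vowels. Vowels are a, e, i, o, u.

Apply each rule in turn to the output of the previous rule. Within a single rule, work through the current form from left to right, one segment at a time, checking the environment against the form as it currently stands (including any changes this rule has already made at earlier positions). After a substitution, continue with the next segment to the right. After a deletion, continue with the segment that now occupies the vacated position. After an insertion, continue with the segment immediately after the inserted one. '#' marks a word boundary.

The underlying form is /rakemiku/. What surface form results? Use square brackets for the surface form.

[rasmigo]

Rule 1 Velar Palatalization: [rakemiku] → [rasemiku]
Rule 2 Medial Vowel Deletion: [rasemiku] → [rasmiku]
Rule 3 Final Vowel Lowering: [rasmiku] → [rasmiko]
Rule 4 Voicing Between Vowels: [rasmiko] → [rasmigo]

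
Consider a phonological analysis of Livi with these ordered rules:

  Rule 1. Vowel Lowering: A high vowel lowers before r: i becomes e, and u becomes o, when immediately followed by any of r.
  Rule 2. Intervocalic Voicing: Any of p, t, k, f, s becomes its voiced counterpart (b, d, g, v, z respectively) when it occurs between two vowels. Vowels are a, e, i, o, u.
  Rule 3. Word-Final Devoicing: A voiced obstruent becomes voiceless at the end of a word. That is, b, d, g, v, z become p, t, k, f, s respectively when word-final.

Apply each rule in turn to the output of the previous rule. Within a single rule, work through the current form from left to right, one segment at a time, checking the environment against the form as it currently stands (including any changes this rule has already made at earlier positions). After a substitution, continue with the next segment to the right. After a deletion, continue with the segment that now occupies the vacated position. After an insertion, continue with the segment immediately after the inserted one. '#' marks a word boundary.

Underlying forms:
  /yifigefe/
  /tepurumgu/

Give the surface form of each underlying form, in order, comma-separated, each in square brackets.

[yivigeve], [teborumgu]

/yifigefe/:
  Rule 1 Vowel Lowering: no change — [yifigefe]
  Rule 2 Intervocalic Voicing: [yifigefe] → [yivigeve]
  Rule 3 Word-Final Devoicing: no change — [yivigeve]
/tepurumgu/:
  Rule 1 Vowel Lowering: [tepurumgu] → [teporumgu]
  Rule 2 Intervocalic Voicing: [teporumgu] → [teborumgu]
  Rule 3 Word-Final Devoicing: no change — [teborumgu]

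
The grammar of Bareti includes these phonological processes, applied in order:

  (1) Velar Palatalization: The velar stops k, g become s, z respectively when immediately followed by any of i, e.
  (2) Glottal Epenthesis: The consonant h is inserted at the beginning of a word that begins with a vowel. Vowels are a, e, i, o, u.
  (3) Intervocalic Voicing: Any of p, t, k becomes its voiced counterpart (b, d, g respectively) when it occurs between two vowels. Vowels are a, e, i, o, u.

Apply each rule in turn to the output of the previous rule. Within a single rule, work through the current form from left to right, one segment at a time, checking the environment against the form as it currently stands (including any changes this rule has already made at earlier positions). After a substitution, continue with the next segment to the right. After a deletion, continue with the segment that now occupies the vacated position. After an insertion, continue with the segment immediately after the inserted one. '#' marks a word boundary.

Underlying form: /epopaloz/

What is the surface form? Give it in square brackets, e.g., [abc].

[hebobaloz]

(1) Velar Palatalization: no change — [epopaloz]
(2) Glottal Epenthesis: [epopaloz] → [hepopaloz]
(3) Intervocalic Voicing: [hepopaloz] → [hebobaloz]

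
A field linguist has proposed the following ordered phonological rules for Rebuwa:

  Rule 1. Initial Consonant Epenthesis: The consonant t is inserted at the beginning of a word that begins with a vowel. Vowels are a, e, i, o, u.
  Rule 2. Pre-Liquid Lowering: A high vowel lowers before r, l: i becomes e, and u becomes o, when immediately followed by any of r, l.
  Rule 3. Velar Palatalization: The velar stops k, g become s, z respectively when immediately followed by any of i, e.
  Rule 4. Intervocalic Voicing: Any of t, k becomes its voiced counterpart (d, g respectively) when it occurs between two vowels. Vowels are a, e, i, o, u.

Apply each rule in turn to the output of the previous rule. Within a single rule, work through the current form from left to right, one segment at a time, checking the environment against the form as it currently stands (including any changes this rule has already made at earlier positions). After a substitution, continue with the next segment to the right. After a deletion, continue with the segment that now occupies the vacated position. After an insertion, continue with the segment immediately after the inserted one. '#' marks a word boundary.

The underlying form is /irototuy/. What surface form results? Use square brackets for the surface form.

[terododuy]

Rule 1 Initial Consonant Epenthesis: [irototuy] → [tirototuy]
Rule 2 Pre-Liquid Lowering: [tirototuy] → [terototuy]
Rule 3 Velar Palatalization: no change — [terototuy]
Rule 4 Intervocalic Voicing: [terototuy] → [terododuy]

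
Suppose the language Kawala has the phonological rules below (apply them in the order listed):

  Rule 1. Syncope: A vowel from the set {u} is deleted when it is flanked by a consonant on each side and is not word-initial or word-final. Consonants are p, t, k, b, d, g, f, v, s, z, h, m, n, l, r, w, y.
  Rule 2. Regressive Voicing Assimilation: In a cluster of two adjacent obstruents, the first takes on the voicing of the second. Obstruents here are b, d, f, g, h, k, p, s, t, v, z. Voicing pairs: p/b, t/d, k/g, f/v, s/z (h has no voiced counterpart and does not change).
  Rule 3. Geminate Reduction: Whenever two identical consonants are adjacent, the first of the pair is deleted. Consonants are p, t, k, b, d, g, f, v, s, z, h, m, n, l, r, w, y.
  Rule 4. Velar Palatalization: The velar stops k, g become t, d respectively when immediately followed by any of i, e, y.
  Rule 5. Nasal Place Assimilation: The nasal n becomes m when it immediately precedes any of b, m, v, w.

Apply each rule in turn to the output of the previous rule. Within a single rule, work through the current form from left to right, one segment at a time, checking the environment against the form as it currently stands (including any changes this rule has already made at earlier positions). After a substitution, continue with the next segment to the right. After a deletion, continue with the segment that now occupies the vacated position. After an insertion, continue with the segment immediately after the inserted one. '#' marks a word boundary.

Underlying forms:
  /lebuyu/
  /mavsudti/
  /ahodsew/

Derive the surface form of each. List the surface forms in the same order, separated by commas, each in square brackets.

[lebyu], [mafzti], [ahotsew]

/lebuyu/:
  Rule 1 Syncope: [lebuyu] → [lebyu]
  Rule 2 Regressive Voicing Assimilation: no change — [lebyu]
  Rule 3 Geminate Reduction: no change — [lebyu]
  Rule 4 Velar Palatalization: no change — [lebyu]
  Rule 5 Nasal Place Assimilation: no change — [lebyu]
/mavsudti/:
  Rule 1 Syncope: [mavsudti] → [mavsdti]
  Rule 2 Regressive Voicing Assimilation: [mavsdti] → [mafztti]
  Rule 3 Geminate Reduction: [mafztti] → [mafzti]
  Rule 4 Velar Palatalization: no change — [mafzti]
  Rule 5 Nasal Place Assimilation: no change — [mafzti]
/ahodsew/:
  Rule 1 Syncope: no change — [ahodsew]
  Rule 2 Regressive Voicing Assimilation: [ahodsew] → [ahotsew]
  Rule 3 Geminate Reduction: no change — [ahotsew]
  Rule 4 Velar Palatalization: no change — [ahotsew]
  Rule 5 Nasal Place Assimilation: no change — [ahotsew]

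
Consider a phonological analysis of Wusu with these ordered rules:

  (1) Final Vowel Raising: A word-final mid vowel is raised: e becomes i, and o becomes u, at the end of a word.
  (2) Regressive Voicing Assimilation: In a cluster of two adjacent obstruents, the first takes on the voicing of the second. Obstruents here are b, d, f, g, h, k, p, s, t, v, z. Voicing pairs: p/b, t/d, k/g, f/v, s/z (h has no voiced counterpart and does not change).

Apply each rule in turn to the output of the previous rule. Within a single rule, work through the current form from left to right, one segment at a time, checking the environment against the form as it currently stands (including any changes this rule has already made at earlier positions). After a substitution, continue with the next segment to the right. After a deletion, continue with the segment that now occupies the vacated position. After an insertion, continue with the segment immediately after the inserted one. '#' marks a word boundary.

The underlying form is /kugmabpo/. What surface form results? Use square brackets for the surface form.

[kugmappu]

(1) Final Vowel Raising: [kugmabpo] → [kugmabpu]
(2) Regressive Voicing Assimilation: [kugmabpu] → [kugmappu]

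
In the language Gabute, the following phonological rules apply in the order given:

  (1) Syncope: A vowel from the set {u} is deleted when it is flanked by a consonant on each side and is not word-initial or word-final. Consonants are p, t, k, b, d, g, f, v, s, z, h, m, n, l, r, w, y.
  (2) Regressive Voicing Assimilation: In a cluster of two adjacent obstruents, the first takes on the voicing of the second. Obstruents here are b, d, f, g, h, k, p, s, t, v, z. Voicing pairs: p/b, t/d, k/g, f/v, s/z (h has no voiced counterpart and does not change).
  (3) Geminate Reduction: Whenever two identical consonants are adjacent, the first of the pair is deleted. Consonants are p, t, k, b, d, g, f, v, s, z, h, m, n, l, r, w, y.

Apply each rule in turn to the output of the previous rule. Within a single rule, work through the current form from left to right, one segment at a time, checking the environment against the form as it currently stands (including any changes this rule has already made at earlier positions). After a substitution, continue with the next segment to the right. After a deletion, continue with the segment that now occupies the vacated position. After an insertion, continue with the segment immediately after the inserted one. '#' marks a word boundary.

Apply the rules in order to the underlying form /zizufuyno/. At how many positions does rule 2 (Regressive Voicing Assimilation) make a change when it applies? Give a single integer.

1

(1) Syncope: [zizufuyno] → [zizfyno]
(2) Regressive Voicing Assimilation: [zizfyno] → [zisfyno]
(3) Geminate Reduction: no change — [zisfyno]
Rule 2 changed 1 position(s).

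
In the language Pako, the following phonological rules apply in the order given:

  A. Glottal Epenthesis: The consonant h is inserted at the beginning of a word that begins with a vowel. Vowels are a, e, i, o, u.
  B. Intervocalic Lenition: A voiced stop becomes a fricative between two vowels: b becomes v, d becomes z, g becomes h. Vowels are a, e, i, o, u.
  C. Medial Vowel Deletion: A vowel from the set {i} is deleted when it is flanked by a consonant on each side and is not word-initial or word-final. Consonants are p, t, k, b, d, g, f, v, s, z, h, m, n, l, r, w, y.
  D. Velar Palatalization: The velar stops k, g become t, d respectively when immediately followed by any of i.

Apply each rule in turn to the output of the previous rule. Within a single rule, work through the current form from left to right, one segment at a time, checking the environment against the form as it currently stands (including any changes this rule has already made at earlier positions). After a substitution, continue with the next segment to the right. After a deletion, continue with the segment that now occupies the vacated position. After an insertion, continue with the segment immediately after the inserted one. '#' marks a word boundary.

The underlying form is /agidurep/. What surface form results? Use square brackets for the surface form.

[hahzurep]

A Glottal Epenthesis: [agidurep] → [hagidurep]
B Intervocalic Lenition: [hagidurep] → [hahizurep]
C Medial Vowel Deletion: [hahizurep] → [hahzurep]
D Velar Palatalization: no change — [hahzurep]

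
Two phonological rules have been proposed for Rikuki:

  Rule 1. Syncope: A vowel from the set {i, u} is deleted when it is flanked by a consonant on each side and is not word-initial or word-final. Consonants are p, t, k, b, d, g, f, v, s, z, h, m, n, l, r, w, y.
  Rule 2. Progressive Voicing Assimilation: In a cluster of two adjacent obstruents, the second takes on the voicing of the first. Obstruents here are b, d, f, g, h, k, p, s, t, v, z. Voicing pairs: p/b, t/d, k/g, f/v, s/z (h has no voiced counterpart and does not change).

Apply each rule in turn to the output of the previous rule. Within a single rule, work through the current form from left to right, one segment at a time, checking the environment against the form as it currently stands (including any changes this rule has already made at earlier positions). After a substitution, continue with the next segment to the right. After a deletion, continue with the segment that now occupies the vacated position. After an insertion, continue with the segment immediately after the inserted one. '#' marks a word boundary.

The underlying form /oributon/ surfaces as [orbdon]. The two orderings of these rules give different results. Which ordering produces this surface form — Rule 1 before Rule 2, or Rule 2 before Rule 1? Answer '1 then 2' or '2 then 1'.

1 then 2

Order 1 then 2:
  1 Syncope: [oributon] → [orbton]
  2 Progressive Voicing Assimilation: [orbton] → [orbdon]
  result: [orbdon]
Order 2 then 1:
  2 Progressive Voicing Assimilation: no change — [oributon]
  1 Syncope: [oributon] → [orbton]
  result: [orbton]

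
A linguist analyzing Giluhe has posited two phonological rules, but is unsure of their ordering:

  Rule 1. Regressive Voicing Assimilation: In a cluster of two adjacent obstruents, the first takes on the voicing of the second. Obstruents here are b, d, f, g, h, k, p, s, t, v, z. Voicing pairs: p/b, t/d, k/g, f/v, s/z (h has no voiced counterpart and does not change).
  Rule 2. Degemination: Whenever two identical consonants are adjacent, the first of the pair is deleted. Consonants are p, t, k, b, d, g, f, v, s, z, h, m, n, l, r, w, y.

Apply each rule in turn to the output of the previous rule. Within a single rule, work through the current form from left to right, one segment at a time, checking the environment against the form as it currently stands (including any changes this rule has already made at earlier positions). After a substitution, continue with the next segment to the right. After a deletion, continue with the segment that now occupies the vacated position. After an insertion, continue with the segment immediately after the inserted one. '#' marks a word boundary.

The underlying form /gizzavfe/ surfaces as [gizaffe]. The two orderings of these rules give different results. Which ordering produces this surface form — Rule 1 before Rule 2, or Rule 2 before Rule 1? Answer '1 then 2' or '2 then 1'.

Order 1 then 2:
  1 Regressive Voicing Assimilation: [gizzavfe] → [gizzaffe]
  2 Degemination: [gizzaffe] → [gizafe]
  result: [gizafe]
Order 2 then 1:
  2 Degemination: [gizzavfe] → [gizavfe]
  1 Regressive Voicing Assimilation: [gizavfe] → [gizaffe]
  result: [gizaffe]

2 then 1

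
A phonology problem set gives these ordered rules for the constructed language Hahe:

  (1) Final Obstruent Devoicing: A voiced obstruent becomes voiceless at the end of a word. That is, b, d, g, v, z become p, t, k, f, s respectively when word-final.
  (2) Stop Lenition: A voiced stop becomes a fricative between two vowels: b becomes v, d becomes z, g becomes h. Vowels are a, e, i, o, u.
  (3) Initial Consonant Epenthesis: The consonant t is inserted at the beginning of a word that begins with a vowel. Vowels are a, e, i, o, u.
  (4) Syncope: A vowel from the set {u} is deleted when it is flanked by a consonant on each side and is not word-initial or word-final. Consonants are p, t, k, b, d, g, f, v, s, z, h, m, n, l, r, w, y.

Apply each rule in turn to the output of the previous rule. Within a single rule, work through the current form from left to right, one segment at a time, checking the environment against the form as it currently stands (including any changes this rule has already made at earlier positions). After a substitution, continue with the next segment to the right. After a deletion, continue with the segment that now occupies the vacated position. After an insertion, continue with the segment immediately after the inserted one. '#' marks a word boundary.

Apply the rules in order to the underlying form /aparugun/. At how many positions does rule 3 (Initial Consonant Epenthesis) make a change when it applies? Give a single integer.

1

(1) Final Obstruent Devoicing: no change — [aparugun]
(2) Stop Lenition: [aparugun] → [aparuhun]
(3) Initial Consonant Epenthesis: [aparuhun] → [taparuhun]
(4) Syncope: [taparuhun] → [taparhn]
Rule 3 changed 1 position(s).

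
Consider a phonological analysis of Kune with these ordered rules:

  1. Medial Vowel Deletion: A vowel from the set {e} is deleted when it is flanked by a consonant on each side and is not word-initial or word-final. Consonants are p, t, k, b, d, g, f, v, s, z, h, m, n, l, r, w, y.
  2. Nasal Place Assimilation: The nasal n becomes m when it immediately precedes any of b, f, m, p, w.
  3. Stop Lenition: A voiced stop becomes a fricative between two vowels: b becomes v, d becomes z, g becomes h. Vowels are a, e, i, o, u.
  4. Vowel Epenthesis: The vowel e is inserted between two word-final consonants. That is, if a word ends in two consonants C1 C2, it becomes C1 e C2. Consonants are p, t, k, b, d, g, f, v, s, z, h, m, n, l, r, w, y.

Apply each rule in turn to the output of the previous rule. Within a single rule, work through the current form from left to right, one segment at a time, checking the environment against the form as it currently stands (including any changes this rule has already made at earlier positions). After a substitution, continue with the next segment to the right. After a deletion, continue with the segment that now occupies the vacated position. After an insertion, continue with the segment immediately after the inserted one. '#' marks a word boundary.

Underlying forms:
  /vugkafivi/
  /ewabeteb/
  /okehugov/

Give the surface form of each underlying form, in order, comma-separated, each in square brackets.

[vugkafivi], [ewabteb], [okhuhov]

/vugkafivi/:
  1 Medial Vowel Deletion: no change — [vugkafivi]
  2 Nasal Place Assimilation: no change — [vugkafivi]
  3 Stop Lenition: no change — [vugkafivi]
  4 Vowel Epenthesis: no change — [vugkafivi]
/ewabeteb/:
  1 Medial Vowel Deletion: [ewabeteb] → [ewabtb]
  2 Nasal Place Assimilation: no change — [ewabtb]
  3 Stop Lenition: no change — [ewabtb]
  4 Vowel Epenthesis: [ewabtb] → [ewabteb]
/okehugov/:
  1 Medial Vowel Deletion: [okehugov] → [okhugov]
  2 Nasal Place Assimilation: no change — [okhugov]
  3 Stop Lenition: [okhugov] → [okhuhov]
  4 Vowel Epenthesis: no change — [okhuhov]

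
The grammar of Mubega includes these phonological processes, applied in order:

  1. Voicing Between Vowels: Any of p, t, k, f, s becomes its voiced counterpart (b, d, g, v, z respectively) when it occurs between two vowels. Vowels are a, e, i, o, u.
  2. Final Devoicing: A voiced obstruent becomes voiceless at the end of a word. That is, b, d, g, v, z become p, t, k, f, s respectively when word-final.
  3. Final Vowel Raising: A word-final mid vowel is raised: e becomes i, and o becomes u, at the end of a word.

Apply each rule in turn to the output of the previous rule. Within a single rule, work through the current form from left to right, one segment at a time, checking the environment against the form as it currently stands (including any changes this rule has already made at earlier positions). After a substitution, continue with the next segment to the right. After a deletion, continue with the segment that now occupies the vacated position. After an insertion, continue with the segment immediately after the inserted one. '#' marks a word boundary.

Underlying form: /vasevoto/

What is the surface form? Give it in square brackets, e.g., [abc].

1 Voicing Between Vowels: [vasevoto] → [vazevodo]
2 Final Devoicing: no change — [vazevodo]
3 Final Vowel Raising: [vazevodo] → [vazevodu]

[vazevodu]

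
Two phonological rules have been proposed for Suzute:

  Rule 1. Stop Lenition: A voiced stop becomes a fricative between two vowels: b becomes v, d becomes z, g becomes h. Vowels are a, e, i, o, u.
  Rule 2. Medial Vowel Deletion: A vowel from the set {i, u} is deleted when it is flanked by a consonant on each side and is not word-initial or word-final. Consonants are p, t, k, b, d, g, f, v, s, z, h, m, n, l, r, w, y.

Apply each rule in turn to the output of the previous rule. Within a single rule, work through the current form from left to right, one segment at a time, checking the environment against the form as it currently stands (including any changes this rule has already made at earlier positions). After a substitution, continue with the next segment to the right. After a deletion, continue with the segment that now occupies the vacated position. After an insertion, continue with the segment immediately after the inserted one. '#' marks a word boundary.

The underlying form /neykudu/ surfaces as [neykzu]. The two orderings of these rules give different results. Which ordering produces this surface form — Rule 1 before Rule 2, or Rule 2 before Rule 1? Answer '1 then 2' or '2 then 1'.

1 then 2

Order 1 then 2:
  1 Stop Lenition: [neykudu] → [neykuzu]
  2 Medial Vowel Deletion: [neykuzu] → [neykzu]
  result: [neykzu]
Order 2 then 1:
  2 Medial Vowel Deletion: [neykudu] → [neykdu]
  1 Stop Lenition: no change — [neykdu]
  result: [neykdu]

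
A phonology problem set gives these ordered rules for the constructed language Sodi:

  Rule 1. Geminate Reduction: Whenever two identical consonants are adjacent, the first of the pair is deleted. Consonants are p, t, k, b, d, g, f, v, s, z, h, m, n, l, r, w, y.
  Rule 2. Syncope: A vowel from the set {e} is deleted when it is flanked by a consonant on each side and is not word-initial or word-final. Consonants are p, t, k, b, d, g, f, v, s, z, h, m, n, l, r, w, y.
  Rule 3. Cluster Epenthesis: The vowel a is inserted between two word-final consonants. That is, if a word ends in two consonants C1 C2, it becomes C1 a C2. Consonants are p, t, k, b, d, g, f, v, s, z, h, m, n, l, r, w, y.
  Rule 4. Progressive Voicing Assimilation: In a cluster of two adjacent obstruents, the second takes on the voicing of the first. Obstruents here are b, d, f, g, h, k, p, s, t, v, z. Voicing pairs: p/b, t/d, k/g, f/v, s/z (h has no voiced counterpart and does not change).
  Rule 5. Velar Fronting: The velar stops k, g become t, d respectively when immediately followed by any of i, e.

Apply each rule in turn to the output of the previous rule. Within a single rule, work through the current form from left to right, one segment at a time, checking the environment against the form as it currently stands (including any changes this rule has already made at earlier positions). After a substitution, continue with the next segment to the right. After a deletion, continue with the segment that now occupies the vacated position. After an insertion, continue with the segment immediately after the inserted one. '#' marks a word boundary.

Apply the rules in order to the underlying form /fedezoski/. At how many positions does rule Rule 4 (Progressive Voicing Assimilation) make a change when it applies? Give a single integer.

Rule 1 Geminate Reduction: no change — [fedezoski]
Rule 2 Syncope: [fedezoski] → [fdzoski]
Rule 3 Cluster Epenthesis: no change — [fdzoski]
Rule 4 Progressive Voicing Assimilation: [fdzoski] → [ftsoski]
Rule 5 Velar Fronting: [ftsoski] → [ftsosti]
Rule Rule 4 changed 2 position(s).

2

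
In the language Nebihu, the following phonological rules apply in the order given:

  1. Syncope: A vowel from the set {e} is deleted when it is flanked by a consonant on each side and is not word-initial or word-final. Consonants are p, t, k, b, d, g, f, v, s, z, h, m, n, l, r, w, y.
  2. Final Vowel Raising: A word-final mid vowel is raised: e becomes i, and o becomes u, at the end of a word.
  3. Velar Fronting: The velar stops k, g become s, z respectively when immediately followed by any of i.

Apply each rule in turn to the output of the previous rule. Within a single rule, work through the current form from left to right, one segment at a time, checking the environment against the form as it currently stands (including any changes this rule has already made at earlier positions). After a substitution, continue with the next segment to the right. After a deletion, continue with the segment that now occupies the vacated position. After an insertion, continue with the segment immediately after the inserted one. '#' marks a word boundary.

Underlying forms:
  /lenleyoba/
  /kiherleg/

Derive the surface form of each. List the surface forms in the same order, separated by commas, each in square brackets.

/lenleyoba/:
  1 Syncope: [lenleyoba] → [lnlyoba]
  2 Final Vowel Raising: no change — [lnlyoba]
  3 Velar Fronting: no change — [lnlyoba]
/kiherleg/:
  1 Syncope: [kiherleg] → [kihrlg]
  2 Final Vowel Raising: no change — [kihrlg]
  3 Velar Fronting: [kihrlg] → [sihrlg]

[lnlyoba], [sihrlg]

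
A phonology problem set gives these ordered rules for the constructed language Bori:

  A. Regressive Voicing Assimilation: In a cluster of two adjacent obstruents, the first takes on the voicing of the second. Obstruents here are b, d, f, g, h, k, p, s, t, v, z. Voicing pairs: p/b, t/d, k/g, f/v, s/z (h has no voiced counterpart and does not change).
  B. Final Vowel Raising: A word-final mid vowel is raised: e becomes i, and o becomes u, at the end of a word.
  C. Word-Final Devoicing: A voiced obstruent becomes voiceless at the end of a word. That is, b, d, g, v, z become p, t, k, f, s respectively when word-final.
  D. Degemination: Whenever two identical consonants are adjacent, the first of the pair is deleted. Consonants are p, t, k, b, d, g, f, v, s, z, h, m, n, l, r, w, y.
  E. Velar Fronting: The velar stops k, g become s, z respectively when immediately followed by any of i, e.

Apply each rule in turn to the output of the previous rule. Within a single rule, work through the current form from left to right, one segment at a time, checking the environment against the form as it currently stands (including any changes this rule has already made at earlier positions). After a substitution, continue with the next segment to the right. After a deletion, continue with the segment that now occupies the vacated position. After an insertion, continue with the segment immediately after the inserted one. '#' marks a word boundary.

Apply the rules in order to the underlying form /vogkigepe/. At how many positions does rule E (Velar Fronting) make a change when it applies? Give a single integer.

2

A Regressive Voicing Assimilation: [vogkigepe] → [vokkigepe]
B Final Vowel Raising: [vokkigepe] → [vokkigepi]
C Word-Final Devoicing: no change — [vokkigepi]
D Degemination: [vokkigepi] → [vokigepi]
E Velar Fronting: [vokigepi] → [vosizepi]
Rule E changed 2 position(s).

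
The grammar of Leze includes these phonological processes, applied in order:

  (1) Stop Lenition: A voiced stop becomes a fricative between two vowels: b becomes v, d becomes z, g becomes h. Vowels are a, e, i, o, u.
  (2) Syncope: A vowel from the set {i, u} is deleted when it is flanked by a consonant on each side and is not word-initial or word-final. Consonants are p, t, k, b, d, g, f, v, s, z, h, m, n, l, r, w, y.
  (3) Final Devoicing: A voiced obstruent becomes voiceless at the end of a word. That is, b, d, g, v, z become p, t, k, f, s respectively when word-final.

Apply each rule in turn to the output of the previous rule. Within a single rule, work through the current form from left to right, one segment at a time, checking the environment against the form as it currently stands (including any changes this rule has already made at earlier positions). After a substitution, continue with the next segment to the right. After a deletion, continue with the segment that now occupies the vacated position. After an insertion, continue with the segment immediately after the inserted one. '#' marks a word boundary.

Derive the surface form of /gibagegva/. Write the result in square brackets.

[gvahegva]

(1) Stop Lenition: [gibagegva] → [givahegva]
(2) Syncope: [givahegva] → [gvahegva]
(3) Final Devoicing: no change — [gvahegva]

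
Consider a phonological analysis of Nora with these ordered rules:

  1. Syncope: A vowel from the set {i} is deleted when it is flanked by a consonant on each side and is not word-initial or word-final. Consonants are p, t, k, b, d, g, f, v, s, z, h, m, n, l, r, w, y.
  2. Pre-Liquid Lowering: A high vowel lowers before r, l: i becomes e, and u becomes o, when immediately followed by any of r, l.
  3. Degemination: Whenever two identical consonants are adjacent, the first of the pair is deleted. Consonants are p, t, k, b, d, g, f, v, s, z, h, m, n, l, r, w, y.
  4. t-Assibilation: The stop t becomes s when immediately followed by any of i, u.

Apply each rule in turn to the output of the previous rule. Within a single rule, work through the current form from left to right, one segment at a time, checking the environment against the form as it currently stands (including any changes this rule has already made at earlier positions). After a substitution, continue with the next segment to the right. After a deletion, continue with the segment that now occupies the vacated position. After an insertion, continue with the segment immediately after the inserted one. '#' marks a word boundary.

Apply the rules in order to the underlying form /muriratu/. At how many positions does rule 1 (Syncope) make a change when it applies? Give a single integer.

1 Syncope: [muriratu] → [murratu]
2 Pre-Liquid Lowering: [murratu] → [morratu]
3 Degemination: [morratu] → [moratu]
4 t-Assibilation: [moratu] → [morasu]
Rule 1 changed 1 position(s).

1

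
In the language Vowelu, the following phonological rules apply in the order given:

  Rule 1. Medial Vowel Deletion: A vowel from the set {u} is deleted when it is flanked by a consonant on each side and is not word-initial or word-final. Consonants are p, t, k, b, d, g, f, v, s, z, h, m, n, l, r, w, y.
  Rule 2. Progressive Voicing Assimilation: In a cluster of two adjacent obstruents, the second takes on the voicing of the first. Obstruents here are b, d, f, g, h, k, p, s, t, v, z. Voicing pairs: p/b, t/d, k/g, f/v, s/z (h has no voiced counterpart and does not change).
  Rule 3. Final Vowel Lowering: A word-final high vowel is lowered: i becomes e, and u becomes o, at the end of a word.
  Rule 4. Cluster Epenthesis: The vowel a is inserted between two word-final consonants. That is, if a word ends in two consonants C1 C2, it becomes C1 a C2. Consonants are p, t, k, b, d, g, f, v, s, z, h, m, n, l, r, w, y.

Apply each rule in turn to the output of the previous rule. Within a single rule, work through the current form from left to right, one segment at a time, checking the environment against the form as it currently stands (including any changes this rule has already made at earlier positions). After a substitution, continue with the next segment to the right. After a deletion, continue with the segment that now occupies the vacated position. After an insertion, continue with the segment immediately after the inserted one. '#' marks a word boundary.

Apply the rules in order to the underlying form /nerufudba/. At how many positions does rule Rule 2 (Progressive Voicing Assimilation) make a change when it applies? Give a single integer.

2

Rule 1 Medial Vowel Deletion: [nerufudba] → [nerfdba]
Rule 2 Progressive Voicing Assimilation: [nerfdba] → [nerftpa]
Rule 3 Final Vowel Lowering: no change — [nerftpa]
Rule 4 Cluster Epenthesis: no change — [nerftpa]
Rule Rule 2 changed 2 position(s).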